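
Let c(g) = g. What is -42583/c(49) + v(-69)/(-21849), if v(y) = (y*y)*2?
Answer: -310287515/356867 ≈ -869.48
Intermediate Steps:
v(y) = 2*y**2 (v(y) = y**2*2 = 2*y**2)
-42583/c(49) + v(-69)/(-21849) = -42583/49 + (2*(-69)**2)/(-21849) = -42583*1/49 + (2*4761)*(-1/21849) = -42583/49 + 9522*(-1/21849) = -42583/49 - 3174/7283 = -310287515/356867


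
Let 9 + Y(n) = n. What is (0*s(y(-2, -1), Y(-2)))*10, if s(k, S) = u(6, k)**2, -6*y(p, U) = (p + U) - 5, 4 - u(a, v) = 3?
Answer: 0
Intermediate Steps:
u(a, v) = 1 (u(a, v) = 4 - 1*3 = 4 - 3 = 1)
y(p, U) = 5/6 - U/6 - p/6 (y(p, U) = -((p + U) - 5)/6 = -((U + p) - 5)/6 = -(-5 + U + p)/6 = 5/6 - U/6 - p/6)
Y(n) = -9 + n
s(k, S) = 1 (s(k, S) = 1**2 = 1)
(0*s(y(-2, -1), Y(-2)))*10 = (0*1)*10 = 0*10 = 0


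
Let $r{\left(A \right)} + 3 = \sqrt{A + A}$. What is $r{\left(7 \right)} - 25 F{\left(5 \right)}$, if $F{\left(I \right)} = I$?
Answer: $-128 + \sqrt{14} \approx -124.26$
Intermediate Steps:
$r{\left(A \right)} = -3 + \sqrt{2} \sqrt{A}$ ($r{\left(A \right)} = -3 + \sqrt{A + A} = -3 + \sqrt{2 A} = -3 + \sqrt{2} \sqrt{A}$)
$r{\left(7 \right)} - 25 F{\left(5 \right)} = \left(-3 + \sqrt{2} \sqrt{7}\right) - 125 = \left(-3 + \sqrt{14}\right) - 125 = -128 + \sqrt{14}$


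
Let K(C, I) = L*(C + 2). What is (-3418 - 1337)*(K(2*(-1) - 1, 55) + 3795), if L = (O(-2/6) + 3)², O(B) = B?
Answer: -54034235/3 ≈ -1.8011e+7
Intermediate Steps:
L = 64/9 (L = (-2/6 + 3)² = (-2*⅙ + 3)² = (-⅓ + 3)² = (8/3)² = 64/9 ≈ 7.1111)
K(C, I) = 128/9 + 64*C/9 (K(C, I) = 64*(C + 2)/9 = 64*(2 + C)/9 = 128/9 + 64*C/9)
(-3418 - 1337)*(K(2*(-1) - 1, 55) + 3795) = (-3418 - 1337)*((128/9 + 64*(2*(-1) - 1)/9) + 3795) = -4755*((128/9 + 64*(-2 - 1)/9) + 3795) = -4755*((128/9 + (64/9)*(-3)) + 3795) = -4755*((128/9 - 64/3) + 3795) = -4755*(-64/9 + 3795) = -4755*34091/9 = -54034235/3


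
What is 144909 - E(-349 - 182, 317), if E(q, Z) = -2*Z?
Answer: 145543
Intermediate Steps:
144909 - E(-349 - 182, 317) = 144909 - (-2)*317 = 144909 - 1*(-634) = 144909 + 634 = 145543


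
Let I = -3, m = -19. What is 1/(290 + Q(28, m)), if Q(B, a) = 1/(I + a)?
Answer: 22/6379 ≈ 0.0034488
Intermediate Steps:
Q(B, a) = 1/(-3 + a)
1/(290 + Q(28, m)) = 1/(290 + 1/(-3 - 19)) = 1/(290 + 1/(-22)) = 1/(290 - 1/22) = 1/(6379/22) = 22/6379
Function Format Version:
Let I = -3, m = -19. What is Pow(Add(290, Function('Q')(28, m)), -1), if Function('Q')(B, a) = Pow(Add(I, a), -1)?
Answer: Rational(22, 6379) ≈ 0.0034488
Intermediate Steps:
Function('Q')(B, a) = Pow(Add(-3, a), -1)
Pow(Add(290, Function('Q')(28, m)), -1) = Pow(Add(290, Pow(Add(-3, -19), -1)), -1) = Pow(Add(290, Pow(-22, -1)), -1) = Pow(Add(290, Rational(-1, 22)), -1) = Pow(Rational(6379, 22), -1) = Rational(22, 6379)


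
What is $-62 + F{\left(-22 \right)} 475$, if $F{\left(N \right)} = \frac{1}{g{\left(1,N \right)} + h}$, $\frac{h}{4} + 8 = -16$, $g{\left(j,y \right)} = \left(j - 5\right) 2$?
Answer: $- \frac{6923}{104} \approx -66.567$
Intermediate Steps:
$g{\left(j,y \right)} = -10 + 2 j$ ($g{\left(j,y \right)} = \left(-5 + j\right) 2 = -10 + 2 j$)
$h = -96$ ($h = -32 + 4 \left(-16\right) = -32 - 64 = -96$)
$F{\left(N \right)} = - \frac{1}{104}$ ($F{\left(N \right)} = \frac{1}{\left(-10 + 2 \cdot 1\right) - 96} = \frac{1}{\left(-10 + 2\right) - 96} = \frac{1}{-8 - 96} = \frac{1}{-104} = - \frac{1}{104}$)
$-62 + F{\left(-22 \right)} 475 = -62 - \frac{475}{104} = - \frac{6923}{104}$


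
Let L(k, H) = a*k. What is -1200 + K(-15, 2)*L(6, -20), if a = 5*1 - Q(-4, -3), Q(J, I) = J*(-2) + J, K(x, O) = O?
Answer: -1188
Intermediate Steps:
Q(J, I) = -J (Q(J, I) = -2*J + J = -J)
a = 1 (a = 5*1 - (-1)*(-4) = 5 - 1*4 = 5 - 4 = 1)
L(k, H) = k (L(k, H) = 1*k = k)
-1200 + K(-15, 2)*L(6, -20) = -1200 + 2*6 = -1200 + 12 = -1188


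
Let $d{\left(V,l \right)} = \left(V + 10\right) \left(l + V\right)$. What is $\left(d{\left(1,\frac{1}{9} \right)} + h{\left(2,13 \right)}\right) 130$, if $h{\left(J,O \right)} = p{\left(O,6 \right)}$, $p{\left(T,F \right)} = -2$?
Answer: $\frac{11960}{9} \approx 1328.9$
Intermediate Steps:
$d{\left(V,l \right)} = \left(10 + V\right) \left(V + l\right)$
$h{\left(J,O \right)} = -2$
$\left(d{\left(1,\frac{1}{9} \right)} + h{\left(2,13 \right)}\right) 130 = \left(\left(1^{2} + 10 \cdot 1 + \frac{10}{9} + 1 \cdot \frac{1}{9}\right) - 2\right) 130 = \left(\left(1 + 10 + 10 \cdot \frac{1}{9} + 1 \cdot \frac{1}{9}\right) - 2\right) 130 = \left(\left(1 + 10 + \frac{10}{9} + \frac{1}{9}\right) - 2\right) 130 = \left(\frac{110}{9} - 2\right) 130 = \frac{92}{9} \cdot 130 = \frac{11960}{9}$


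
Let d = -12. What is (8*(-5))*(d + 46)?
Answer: -1360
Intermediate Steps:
(8*(-5))*(d + 46) = (8*(-5))*(-12 + 46) = -40*34 = -1360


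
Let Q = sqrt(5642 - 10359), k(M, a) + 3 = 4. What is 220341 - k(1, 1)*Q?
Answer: 220341 - I*sqrt(4717) ≈ 2.2034e+5 - 68.68*I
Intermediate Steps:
k(M, a) = 1 (k(M, a) = -3 + 4 = 1)
Q = I*sqrt(4717) (Q = sqrt(-4717) = I*sqrt(4717) ≈ 68.68*I)
220341 - k(1, 1)*Q = 220341 - I*sqrt(4717)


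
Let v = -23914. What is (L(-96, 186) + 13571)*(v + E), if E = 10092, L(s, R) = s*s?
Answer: -314961914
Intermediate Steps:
L(s, R) = s²
(L(-96, 186) + 13571)*(v + E) = ((-96)² + 13571)*(-23914 + 10092) = (9216 + 13571)*(-13822) = 22787*(-13822) = -314961914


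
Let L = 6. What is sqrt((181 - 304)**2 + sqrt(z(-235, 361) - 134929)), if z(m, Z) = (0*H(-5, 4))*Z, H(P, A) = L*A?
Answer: sqrt(15129 + I*sqrt(134929)) ≈ 123.01 + 1.493*I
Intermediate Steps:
H(P, A) = 6*A
z(m, Z) = 0 (z(m, Z) = (0*(6*4))*Z = (0*24)*Z = 0*Z = 0)
sqrt((181 - 304)**2 + sqrt(z(-235, 361) - 134929)) = sqrt((181 - 304)**2 + sqrt(0 - 134929)) = sqrt((-123)**2 + sqrt(-134929)) = sqrt(15129 + I*sqrt(134929))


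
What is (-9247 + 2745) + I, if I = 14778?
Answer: 8276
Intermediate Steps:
(-9247 + 2745) + I = (-9247 + 2745) + 14778 = -6502 + 14778 = 8276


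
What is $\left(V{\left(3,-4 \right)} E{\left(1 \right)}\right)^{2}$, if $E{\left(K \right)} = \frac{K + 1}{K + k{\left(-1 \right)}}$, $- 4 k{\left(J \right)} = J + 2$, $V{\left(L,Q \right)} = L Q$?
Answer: $1024$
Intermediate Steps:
$k{\left(J \right)} = - \frac{1}{2} - \frac{J}{4}$ ($k{\left(J \right)} = - \frac{J + 2}{4} = - \frac{2 + J}{4} = - \frac{1}{2} - \frac{J}{4}$)
$E{\left(K \right)} = \frac{1 + K}{- \frac{1}{4} + K}$ ($E{\left(K \right)} = \frac{K + 1}{K - \frac{1}{4}} = \frac{1 + K}{K + \left(- \frac{1}{2} + \frac{1}{4}\right)} = \frac{1 + K}{K - \frac{1}{4}} = \frac{1 + K}{- \frac{1}{4} + K}$)
$\left(V{\left(3,-4 \right)} E{\left(1 \right)}\right)^{2} = \left(3 \left(-4\right) \frac{4 \left(1 + 1\right)}{-1 + 4 \cdot 1}\right)^{2} = \left(- 12 \cdot 4 \frac{1}{-1 + 4} \cdot 2\right)^{2} = \left(- 12 \cdot 4 \cdot \frac{1}{3} \cdot 2\right)^{2} = \left(\left(-12\right) \frac{8}{3}\right)^{2} = \left(-32\right)^{2} = 1024$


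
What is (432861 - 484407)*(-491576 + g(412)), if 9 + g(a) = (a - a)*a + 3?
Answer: 25339085772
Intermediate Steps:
g(a) = -6 (g(a) = -9 + ((a - a)*a + 3) = -9 + (0*a + 3) = -9 + (0 + 3) = -9 + 3 = -6)
(432861 - 484407)*(-491576 + g(412)) = (432861 - 484407)*(-491576 - 6) = -51546*(-491582) = 25339085772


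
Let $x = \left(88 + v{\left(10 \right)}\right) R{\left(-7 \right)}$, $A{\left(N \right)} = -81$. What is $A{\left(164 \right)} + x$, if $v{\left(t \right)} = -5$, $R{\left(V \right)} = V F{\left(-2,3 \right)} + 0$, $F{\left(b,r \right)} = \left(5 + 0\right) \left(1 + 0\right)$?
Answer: $-2986$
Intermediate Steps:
$F{\left(b,r \right)} = 5$ ($F{\left(b,r \right)} = 5 \cdot 1 = 5$)
$R{\left(V \right)} = 5 V$ ($R{\left(V \right)} = V 5 + 0 = 5 V + 0 = 5 V$)
$x = -2905$ ($x = \left(88 - 5\right) 5 \left(-7\right) = 83 \left(-35\right) = -2905$)
$A{\left(164 \right)} + x = -81 - 2905 = -2986$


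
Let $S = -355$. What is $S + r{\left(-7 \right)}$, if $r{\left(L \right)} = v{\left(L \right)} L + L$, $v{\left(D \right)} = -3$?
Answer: $-341$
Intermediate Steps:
$r{\left(L \right)} = - 2 L$ ($r{\left(L \right)} = - 3 L + L = - 2 L$)
$S + r{\left(-7 \right)} = -355 - -14 = -355 + 14 = -341$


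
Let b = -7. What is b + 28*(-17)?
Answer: -483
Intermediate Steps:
b + 28*(-17) = -7 + 28*(-17) = -7 - 476 = -483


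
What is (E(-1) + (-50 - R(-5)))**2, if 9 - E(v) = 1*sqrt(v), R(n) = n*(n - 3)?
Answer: (81 + I)**2 ≈ 6560.0 + 162.0*I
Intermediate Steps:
R(n) = n*(-3 + n)
E(v) = 9 - sqrt(v)
(E(-1) + (-50 - R(-5)))**2 = ((9 - sqrt(-1)) + (-50 - (-5)*(-3 - 5)))**2 = ((9 - I) + (-50 - (-5)*(-8)))**2 = ((9 - I) + (-50 - 1*40))**2 = ((9 - I) + (-50 - 40))**2 = ((9 - I) - 90)**2 = (-81 - I)**2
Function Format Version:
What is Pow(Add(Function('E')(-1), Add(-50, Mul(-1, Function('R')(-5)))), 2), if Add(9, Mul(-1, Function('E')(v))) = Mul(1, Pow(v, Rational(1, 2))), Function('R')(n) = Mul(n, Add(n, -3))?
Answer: Pow(Add(81, I), 2) ≈ Add(6560.0, Mul(162.00, I))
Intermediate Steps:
Function('R')(n) = Mul(n, Add(-3, n))
Function('E')(v) = Add(9, Mul(-1, Pow(v, Rational(1, 2)))) (Function('E')(v) = Add(9, Mul(-1, Mul(1, Pow(v, Rational(1, 2))))) = Add(9, Mul(-1, Pow(v, Rational(1, 2)))))
Pow(Add(Function('E')(-1), Add(-50, Mul(-1, Function('R')(-5)))), 2) = Pow(Add(Add(9, Mul(-1, Pow(-1, Rational(1, 2)))), Add(-50, Mul(-1, Mul(-5, Add(-3, -5))))), 2) = Pow(Add(Add(9, Mul(-1, I)), Add(-50, Mul(-1, Mul(-5, -8)))), 2) = Pow(Add(Add(9, Mul(-1, I)), Add(-50, Mul(-1, 40))), 2) = Pow(Add(Add(9, Mul(-1, I)), Add(-50, -40)), 2) = Pow(Add(Add(9, Mul(-1, I)), -90), 2) = Pow(Add(-81, Mul(-1, I)), 2)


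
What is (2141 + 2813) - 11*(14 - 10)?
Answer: 4910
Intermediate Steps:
(2141 + 2813) - 11*(14 - 10) = 4954 - 11*4 = 4954 - 44 = 4910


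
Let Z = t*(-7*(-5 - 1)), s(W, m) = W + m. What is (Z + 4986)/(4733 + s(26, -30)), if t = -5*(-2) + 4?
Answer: 5574/4729 ≈ 1.1787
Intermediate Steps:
t = 14 (t = 10 + 4 = 14)
Z = 588 (Z = 14*(-7*(-5 - 1)) = 14*(-7*(-6)) = 14*42 = 588)
(Z + 4986)/(4733 + s(26, -30)) = (588 + 4986)/(4733 + (26 - 30)) = 5574/(4733 - 4) = 5574/4729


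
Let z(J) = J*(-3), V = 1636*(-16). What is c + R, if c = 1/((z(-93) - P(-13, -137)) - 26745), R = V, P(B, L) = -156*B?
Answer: -745858945/28494 ≈ -26176.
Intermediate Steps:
V = -26176
z(J) = -3*J
R = -26176
c = -1/28494 (c = 1/((-3*(-93) - (-156)*(-13)) - 26745) = 1/((279 - 1*2028) - 26745) = 1/((279 - 2028) - 26745) = 1/(-1749 - 26745) = 1/(-28494) = -1/28494 ≈ -3.5095e-5)
c + R = -1/28494 - 26176 = -745858945/28494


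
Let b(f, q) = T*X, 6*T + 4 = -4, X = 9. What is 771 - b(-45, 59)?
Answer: 783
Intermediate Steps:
T = -4/3 (T = -2/3 + (1/6)*(-4) = -2/3 - 2/3 = -4/3 ≈ -1.3333)
b(f, q) = -12 (b(f, q) = -4/3*9 = -12)
771 - b(-45, 59) = 771 - 1*(-12) = 771 + 12 = 783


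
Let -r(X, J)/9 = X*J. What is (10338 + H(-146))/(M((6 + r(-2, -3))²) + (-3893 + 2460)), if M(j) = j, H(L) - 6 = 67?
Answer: 10411/871 ≈ 11.953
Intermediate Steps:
r(X, J) = -9*J*X (r(X, J) = -9*X*J = -9*J*X)
H(L) = 73 (H(L) = 6 + 67 = 73)
(10338 + H(-146))/(M((6 + r(-2, -3))²) + (-3893 + 2460)) = (10338 + 73)/((6 - 9*(-3)*(-2))² + (-3893 + 2460)) = 10411/((6 - 54)² - 1433) = 10411/((-48)² - 1433) = 10411/(2304 - 1433) = 10411/871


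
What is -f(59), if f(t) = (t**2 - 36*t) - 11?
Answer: -1346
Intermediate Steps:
f(t) = -11 + t**2 - 36*t
-f(59) = -(-11 + 59**2 - 36*59) = -(-11 + 3481 - 2124) = -1*1346 = -1346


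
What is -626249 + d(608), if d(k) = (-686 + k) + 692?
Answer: -625635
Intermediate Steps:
d(k) = 6 + k
-626249 + d(608) = -626249 + (6 + 608) = -626249 + 614 = -625635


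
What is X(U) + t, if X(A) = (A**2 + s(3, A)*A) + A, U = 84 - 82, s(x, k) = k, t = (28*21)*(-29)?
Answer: -17042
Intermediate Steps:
t = -17052 (t = 588*(-29) = -17052)
U = 2
X(A) = A + 2*A**2 (X(A) = (A**2 + A*A) + A = (A**2 + A**2) + A = 2*A**2 + A = A + 2*A**2)
X(U) + t = 2*(1 + 2*2) - 17052 = 2*(1 + 4) - 17052 = 2*5 - 17052 = 10 - 17052 = -17042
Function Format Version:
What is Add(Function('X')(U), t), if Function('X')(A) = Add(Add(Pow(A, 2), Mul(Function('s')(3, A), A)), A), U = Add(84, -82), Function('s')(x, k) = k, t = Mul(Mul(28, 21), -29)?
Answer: -17042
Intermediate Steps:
t = -17052 (t = Mul(588, -29) = -17052)
U = 2
Function('X')(A) = Add(A, Mul(2, Pow(A, 2))) (Function('X')(A) = Add(Add(Pow(A, 2), Mul(A, A)), A) = Add(Add(Pow(A, 2), Pow(A, 2)), A) = Add(Mul(2, Pow(A, 2)), A) = Add(A, Mul(2, Pow(A, 2))))
Add(Function('X')(U), t) = Add(Mul(2, Add(1, Mul(2, 2))), -17052) = Add(Mul(2, Add(1, 4)), -17052) = Add(Mul(2, 5), -17052) = Add(10, -17052) = -17042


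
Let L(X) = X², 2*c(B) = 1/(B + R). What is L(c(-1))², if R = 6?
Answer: 1/10000 ≈ 0.00010000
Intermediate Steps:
c(B) = 1/(2*(6 + B)) (c(B) = 1/(2*(B + 6)) = 1/(2*(6 + B)))
L(c(-1))² = ((1/(2*(6 - 1)))²)² = (((½)/5)²)² = (((½)*(⅕))²)² = ((⅒)²)² = (1/100)² = 1/10000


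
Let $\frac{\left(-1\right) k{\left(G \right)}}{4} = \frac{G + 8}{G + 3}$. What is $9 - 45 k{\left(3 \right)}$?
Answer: $339$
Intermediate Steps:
$k{\left(G \right)} = - \frac{4 \left(8 + G\right)}{3 + G}$ ($k{\left(G \right)} = - 4 \frac{G + 8}{G + 3} = - 4 \frac{8 + G}{3 + G} = - \frac{4 \left(8 + G\right)}{3 + G}$)
$9 - 45 k{\left(3 \right)} = 9 - 45 \frac{4 \left(-8 - 3\right)}{3 + 3} = 9 - 45 \frac{4 \left(-8 - 3\right)}{6} = 9 - 45 \cdot 4 \cdot \frac{1}{6} \left(-11\right) = 9 - -330 = 9 + 330 = 339$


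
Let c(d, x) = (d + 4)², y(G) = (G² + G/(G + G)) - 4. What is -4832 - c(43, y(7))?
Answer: -7041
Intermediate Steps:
y(G) = -7/2 + G² (y(G) = (G² + G/((2*G))) - 4 = (G² + (1/(2*G))*G) - 4 = (G² + ½) - 4 = (½ + G²) - 4 = -7/2 + G²)
c(d, x) = (4 + d)²
-4832 - c(43, y(7)) = -4832 - (4 + 43)² = -4832 - 1*47² = -4832 - 1*2209 = -4832 - 2209 = -7041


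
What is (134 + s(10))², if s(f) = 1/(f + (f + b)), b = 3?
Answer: 9504889/529 ≈ 17968.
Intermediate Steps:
s(f) = 1/(3 + 2*f) (s(f) = 1/(f + (f + 3)) = 1/(f + (3 + f)) = 1/(3 + 2*f))
(134 + s(10))² = (134 + 1/(3 + 2*10))² = (134 + 1/(3 + 20))² = (134 + 1/23)² = (3083/23)² = 9504889/529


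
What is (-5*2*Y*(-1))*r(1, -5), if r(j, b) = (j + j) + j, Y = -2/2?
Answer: -30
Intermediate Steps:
Y = -1 (Y = -2*½ = -1)
r(j, b) = 3*j (r(j, b) = 2*j + j = 3*j)
(-5*2*Y*(-1))*r(1, -5) = (-5*2*(-1)*(-1))*(3*1) = -(-10)*(-1)*3 = -5*2*3 = -10*3 = -30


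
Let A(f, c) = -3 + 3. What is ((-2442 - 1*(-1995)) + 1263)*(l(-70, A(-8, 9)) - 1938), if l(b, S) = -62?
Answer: -1632000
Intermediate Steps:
A(f, c) = 0
((-2442 - 1*(-1995)) + 1263)*(l(-70, A(-8, 9)) - 1938) = ((-2442 - 1*(-1995)) + 1263)*(-62 - 1938) = ((-2442 + 1995) + 1263)*(-2000) = (-447 + 1263)*(-2000) = 816*(-2000) = -1632000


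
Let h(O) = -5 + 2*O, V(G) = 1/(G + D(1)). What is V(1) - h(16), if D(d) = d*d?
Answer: -53/2 ≈ -26.500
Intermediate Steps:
D(d) = d**2
V(G) = 1/(1 + G) (V(G) = 1/(G + 1**2) = 1/(G + 1) = 1/(1 + G))
V(1) - h(16) = 1/(1 + 1) - (-5 + 2*16) = 1/2 - (-5 + 32) = 1/2 - 1*27 = 1/2 - 27 = -53/2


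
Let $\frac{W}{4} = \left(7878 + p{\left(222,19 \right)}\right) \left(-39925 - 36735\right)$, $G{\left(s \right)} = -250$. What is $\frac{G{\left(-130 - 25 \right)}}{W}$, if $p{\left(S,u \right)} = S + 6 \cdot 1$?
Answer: $\frac{25}{248562384} \approx 1.0058 \cdot 10^{-7}$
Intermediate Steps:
$p{\left(S,u \right)} = 6 + S$ ($p{\left(S,u \right)} = S + 6 = 6 + S$)
$W = -2485623840$ ($W = 4 \left(7878 + \left(6 + 222\right)\right) \left(-39925 - 36735\right) = 4 \left(7878 + 228\right) \left(-76660\right) = 4 \cdot 8106 \left(-76660\right) = 4 \left(-621405960\right) = -2485623840$)
$\frac{G{\left(-130 - 25 \right)}}{W} = - \frac{250}{-2485623840} = \left(-250\right) \left(- \frac{1}{2485623840}\right) = \frac{25}{248562384}$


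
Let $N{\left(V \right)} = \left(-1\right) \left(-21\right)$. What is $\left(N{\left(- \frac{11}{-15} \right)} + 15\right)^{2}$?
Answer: $1296$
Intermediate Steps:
$N{\left(V \right)} = 21$
$\left(N{\left(- \frac{11}{-15} \right)} + 15\right)^{2} = \left(21 + 15\right)^{2} = 36^{2} = 1296$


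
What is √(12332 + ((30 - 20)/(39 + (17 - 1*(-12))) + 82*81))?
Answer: √21934114/34 ≈ 137.75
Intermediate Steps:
√(12332 + ((30 - 20)/(39 + (17 - 1*(-12))) + 82*81)) = √(12332 + (10/(39 + (17 + 12)) + 6642)) = √(12332 + (10/(39 + 29) + 6642)) = √(12332 + (10/68 + 6642)) = √(12332 + (10*(1/68) + 6642)) = √(12332 + (5/34 + 6642)) = √(12332 + 225833/34) = √(645121/34) = √21934114/34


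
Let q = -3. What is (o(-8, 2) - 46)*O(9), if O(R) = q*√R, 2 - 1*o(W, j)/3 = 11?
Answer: 657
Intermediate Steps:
o(W, j) = -27 (o(W, j) = 6 - 3*11 = 6 - 33 = -27)
O(R) = -3*√R
(o(-8, 2) - 46)*O(9) = (-27 - 46)*(-3*√9) = -(-219)*3 = -73*(-9) = 657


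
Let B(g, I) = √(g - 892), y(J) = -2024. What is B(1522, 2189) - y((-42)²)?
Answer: 2024 + 3*√70 ≈ 2049.1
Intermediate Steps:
B(g, I) = √(-892 + g)
B(1522, 2189) - y((-42)²) = √(-892 + 1522) - 1*(-2024) = √630 + 2024 = 3*√70 + 2024 = 2024 + 3*√70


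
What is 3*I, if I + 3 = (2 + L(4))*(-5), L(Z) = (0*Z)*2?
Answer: -39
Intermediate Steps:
L(Z) = 0 (L(Z) = 0*2 = 0)
I = -13 (I = -3 + (2 + 0)*(-5) = -3 + 2*(-5) = -3 - 10 = -13)
3*I = 3*(-13) = -39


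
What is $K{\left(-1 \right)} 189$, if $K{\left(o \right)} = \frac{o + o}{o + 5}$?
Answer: $- \frac{189}{2} \approx -94.5$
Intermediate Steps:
$K{\left(o \right)} = \frac{2 o}{5 + o}$
$K{\left(-1 \right)} 189 = 2 \left(-1\right) \frac{1}{5 - 1} \cdot 189 = 2 \left(-1\right) \frac{1}{4} \cdot 189 = \left(- \frac{1}{2}\right) 189 = - \frac{189}{2}$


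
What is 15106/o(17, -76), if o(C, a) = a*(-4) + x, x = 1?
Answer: 15106/305 ≈ 49.528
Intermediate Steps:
o(C, a) = 1 - 4*a (o(C, a) = a*(-4) + 1 = -4*a + 1 = 1 - 4*a)
15106/o(17, -76) = 15106/(1 - 4*(-76)) = 15106/(1 + 304) = 15106/305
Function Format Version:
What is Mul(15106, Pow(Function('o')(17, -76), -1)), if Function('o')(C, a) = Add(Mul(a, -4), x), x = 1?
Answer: Rational(15106, 305) ≈ 49.528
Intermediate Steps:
Function('o')(C, a) = Add(1, Mul(-4, a)) (Function('o')(C, a) = Add(Mul(a, -4), 1) = Add(Mul(-4, a), 1) = Add(1, Mul(-4, a)))
Mul(15106, Pow(Function('o')(17, -76), -1)) = Mul(15106, Pow(Add(1, Mul(-4, -76)), -1)) = Mul(15106, Pow(Add(1, 304), -1)) = Mul(15106, Pow(305, -1)) = Mul(15106, Rational(1, 305)) = Rational(15106, 305)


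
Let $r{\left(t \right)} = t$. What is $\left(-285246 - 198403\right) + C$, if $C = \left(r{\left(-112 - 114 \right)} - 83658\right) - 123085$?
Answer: $-690618$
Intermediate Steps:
$C = -206969$ ($C = \left(\left(-112 - 114\right) - 83658\right) - 123085 = \left(-226 - 83658\right) - 123085 = -83884 - 123085 = -206969$)
$\left(-285246 - 198403\right) + C = \left(-285246 - 198403\right) - 206969 = -483649 - 206969 = -690618$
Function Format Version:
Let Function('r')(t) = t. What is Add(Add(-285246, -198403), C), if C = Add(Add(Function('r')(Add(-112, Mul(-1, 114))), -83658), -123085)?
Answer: -690618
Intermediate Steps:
C = -206969 (C = Add(Add(Add(-112, Mul(-1, 114)), -83658), -123085) = Add(Add(Add(-112, -114), -83658), -123085) = Add(Add(-226, -83658), -123085) = Add(-83884, -123085) = -206969)
Add(Add(-285246, -198403), C) = Add(Add(-285246, -198403), -206969) = Add(-483649, -206969) = -690618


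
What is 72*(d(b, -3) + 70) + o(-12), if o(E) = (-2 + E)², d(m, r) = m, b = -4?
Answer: 4948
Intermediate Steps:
72*(d(b, -3) + 70) + o(-12) = 72*(-4 + 70) + (-2 - 12)² = 72*66 + (-14)² = 4752 + 196 = 4948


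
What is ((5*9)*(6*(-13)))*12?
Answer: -42120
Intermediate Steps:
((5*9)*(6*(-13)))*12 = (45*(-78))*12 = -3510*12 = -42120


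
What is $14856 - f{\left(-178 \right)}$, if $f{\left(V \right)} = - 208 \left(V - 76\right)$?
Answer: $-37976$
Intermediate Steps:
$f{\left(V \right)} = 15808 - 208 V$ ($f{\left(V \right)} = - 208 \left(-76 + V\right) = 15808 - 208 V$)
$14856 - f{\left(-178 \right)} = 14856 - \left(15808 - -37024\right) = 14856 - \left(15808 + 37024\right) = 14856 - 52832 = -37976$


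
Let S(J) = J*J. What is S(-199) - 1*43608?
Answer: -4007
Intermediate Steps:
S(J) = J²
S(-199) - 1*43608 = (-199)² - 1*43608 = 39601 - 43608 = -4007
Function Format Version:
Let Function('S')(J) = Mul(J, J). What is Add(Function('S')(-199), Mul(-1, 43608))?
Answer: -4007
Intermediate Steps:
Function('S')(J) = Pow(J, 2)
Add(Function('S')(-199), Mul(-1, 43608)) = Add(Pow(-199, 2), Mul(-1, 43608)) = Add(39601, -43608) = -4007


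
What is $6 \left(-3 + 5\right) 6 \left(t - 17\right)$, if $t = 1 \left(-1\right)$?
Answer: $-1296$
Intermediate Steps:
$t = -1$
$6 \left(-3 + 5\right) 6 \left(t - 17\right) = 6 \left(-3 + 5\right) 6 \left(-1 - 17\right) = 6 \cdot 2 \cdot 6 \left(-18\right) = 12 \cdot 6 \left(-18\right) = 72 \left(-18\right) = -1296$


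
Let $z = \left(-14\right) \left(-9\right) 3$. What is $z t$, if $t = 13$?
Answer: $4914$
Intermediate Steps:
$z = 378$ ($z = 126 \cdot 3 = 378$)
$z t = 378 \cdot 13 = 4914$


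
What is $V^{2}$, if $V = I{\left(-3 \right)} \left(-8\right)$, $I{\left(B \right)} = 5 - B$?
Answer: $4096$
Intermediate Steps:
$V = -64$ ($V = \left(5 - -3\right) \left(-8\right) = \left(5 + 3\right) \left(-8\right) = 8 \left(-8\right) = -64$)
$V^{2} = \left(-64\right)^{2} = 4096$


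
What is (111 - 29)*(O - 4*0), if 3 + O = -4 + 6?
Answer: -82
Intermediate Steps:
O = -1 (O = -3 + (-4 + 6) = -3 + 2 = -1)
(111 - 29)*(O - 4*0) = (111 - 29)*(-1 - 4*0) = 82*(-1 + 0) = 82*(-1) = -82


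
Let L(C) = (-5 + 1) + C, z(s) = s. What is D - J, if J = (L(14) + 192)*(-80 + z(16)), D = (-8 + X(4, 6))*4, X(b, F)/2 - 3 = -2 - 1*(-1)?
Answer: 12912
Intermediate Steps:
X(b, F) = 4 (X(b, F) = 6 + 2*(-2 - 1*(-1)) = 6 + 2*(-2 + 1) = 6 + 2*(-1) = 6 - 2 = 4)
L(C) = -4 + C
D = -16 (D = (-8 + 4)*4 = -4*4 = -16)
J = -12928 (J = ((-4 + 14) + 192)*(-80 + 16) = (10 + 192)*(-64) = 202*(-64) = -12928)
D - J = -16 - 1*(-12928) = -16 + 12928 = 12912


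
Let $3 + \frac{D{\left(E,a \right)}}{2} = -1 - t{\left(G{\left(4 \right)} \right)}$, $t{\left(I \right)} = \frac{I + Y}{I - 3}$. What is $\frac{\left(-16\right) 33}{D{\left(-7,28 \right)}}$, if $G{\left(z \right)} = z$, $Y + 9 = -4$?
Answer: $- \frac{264}{5} \approx -52.8$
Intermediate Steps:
$Y = -13$ ($Y = -9 - 4 = -13$)
$t{\left(I \right)} = \frac{-13 + I}{-3 + I}$ ($t{\left(I \right)} = \frac{I - 13}{I - 3} = \frac{-13 + I}{-3 + I}$)
$D{\left(E,a \right)} = 10$ ($D{\left(E,a \right)} = -6 + 2 \left(-1 - \frac{-13 + 4}{-3 + 4}\right) = -6 + 2 \left(-1 - 1^{-1} \left(-9\right)\right) = -6 + 2 \left(-1 - 1 \left(-9\right)\right) = -6 + 2 \left(-1 - -9\right) = -6 + 2 \left(-1 + 9\right) = -6 + 2 \cdot 8 = -6 + 16 = 10$)
$\frac{\left(-16\right) 33}{D{\left(-7,28 \right)}} = \frac{\left(-16\right) 33}{10} = \left(-528\right) \frac{1}{10} = - \frac{264}{5}$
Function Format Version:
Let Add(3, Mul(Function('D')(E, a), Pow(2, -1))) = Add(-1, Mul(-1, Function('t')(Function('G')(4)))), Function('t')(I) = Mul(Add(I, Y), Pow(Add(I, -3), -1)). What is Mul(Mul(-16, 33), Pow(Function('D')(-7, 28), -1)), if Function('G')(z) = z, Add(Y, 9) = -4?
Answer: Rational(-264, 5) ≈ -52.800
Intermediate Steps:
Y = -13 (Y = Add(-9, -4) = -13)
Function('t')(I) = Mul(Pow(Add(-3, I), -1), Add(-13, I)) (Function('t')(I) = Mul(Add(I, -13), Pow(Add(I, -3), -1)) = Mul(Add(-13, I), Pow(Add(-3, I), -1)) = Mul(Pow(Add(-3, I), -1), Add(-13, I)))
Function('D')(E, a) = 10 (Function('D')(E, a) = Add(-6, Mul(2, Add(-1, Mul(-1, Mul(Pow(Add(-3, 4), -1), Add(-13, 4)))))) = Add(-6, Mul(2, Add(-1, Mul(-1, Mul(Pow(1, -1), -9))))) = Add(-6, Mul(2, Add(-1, Mul(-1, Mul(1, -9))))) = Add(-6, Mul(2, Add(-1, Mul(-1, -9)))) = Add(-6, Mul(2, Add(-1, 9))) = Add(-6, Mul(2, 8)) = Add(-6, 16) = 10)
Mul(Mul(-16, 33), Pow(Function('D')(-7, 28), -1)) = Mul(Mul(-16, 33), Pow(10, -1)) = Mul(-528, Rational(1, 10)) = Rational(-264, 5)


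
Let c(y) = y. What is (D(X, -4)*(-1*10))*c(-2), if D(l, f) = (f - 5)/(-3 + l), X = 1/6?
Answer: 1080/17 ≈ 63.529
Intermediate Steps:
X = ⅙ ≈ 0.16667
D(l, f) = (-5 + f)/(-3 + l)
(D(X, -4)*(-1*10))*c(-2) = (((-5 - 4)/(-3 + ⅙))*(-1*10))*(-2) = ((-9/(-17/6))*(-10))*(-2) = (-6/17*(-9)*(-10))*(-2) = ((54/17)*(-10))*(-2) = -540/17*(-2) = 1080/17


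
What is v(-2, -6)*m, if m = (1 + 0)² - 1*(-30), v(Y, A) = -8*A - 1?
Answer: 1457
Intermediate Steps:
v(Y, A) = -1 - 8*A
m = 31 (m = 1² + 30 = 1 + 30 = 31)
v(-2, -6)*m = (-1 - 8*(-6))*31 = (-1 + 48)*31 = 47*31 = 1457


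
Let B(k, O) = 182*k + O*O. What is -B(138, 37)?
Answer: -26485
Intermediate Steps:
B(k, O) = O² + 182*k (B(k, O) = 182*k + O² = O² + 182*k)
-B(138, 37) = -(37² + 182*138) = -(1369 + 25116) = -1*26485 = -26485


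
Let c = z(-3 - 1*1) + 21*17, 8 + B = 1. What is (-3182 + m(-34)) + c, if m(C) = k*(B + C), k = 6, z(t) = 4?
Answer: -3067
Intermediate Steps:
B = -7 (B = -8 + 1 = -7)
c = 361 (c = 4 + 21*17 = 4 + 357 = 361)
m(C) = -42 + 6*C (m(C) = 6*(-7 + C) = -42 + 6*C)
(-3182 + m(-34)) + c = (-3182 + (-42 + 6*(-34))) + 361 = (-3182 + (-42 - 204)) + 361 = (-3182 - 246) + 361 = -3428 + 361 = -3067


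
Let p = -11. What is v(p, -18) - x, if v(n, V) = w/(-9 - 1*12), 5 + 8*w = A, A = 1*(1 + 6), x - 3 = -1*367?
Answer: 30575/84 ≈ 363.99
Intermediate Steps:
x = -364 (x = 3 - 1*367 = 3 - 367 = -364)
A = 7 (A = 1*7 = 7)
w = ¼ (w = -5/8 + (⅛)*7 = -5/8 + 7/8 = ¼ ≈ 0.25000)
v(n, V) = -1/84 (v(n, V) = 1/(4*(-9 - 1*12)) = 1/(4*(-9 - 12)) = (¼)/(-21) = (¼)*(-1/21) = -1/84)
v(p, -18) - x = -1/84 - 1*(-364) = -1/84 + 364 = 30575/84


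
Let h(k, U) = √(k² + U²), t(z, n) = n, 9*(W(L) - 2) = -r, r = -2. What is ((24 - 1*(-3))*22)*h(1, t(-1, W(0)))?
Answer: 66*√481 ≈ 1447.5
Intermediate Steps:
W(L) = 20/9 (W(L) = 2 + (-1*(-2))/9 = 2 + (⅑)*2 = 2 + 2/9 = 20/9)
h(k, U) = √(U² + k²)
((24 - 1*(-3))*22)*h(1, t(-1, W(0))) = ((24 - 1*(-3))*22)*√((20/9)² + 1²) = ((24 + 3)*22)*√(400/81 + 1) = (27*22)*√(481/81) = 594*(√481/9) = 66*√481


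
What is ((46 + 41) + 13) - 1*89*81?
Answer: -7109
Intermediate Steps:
((46 + 41) + 13) - 1*89*81 = (87 + 13) - 89*81 = 100 - 7209 = -7109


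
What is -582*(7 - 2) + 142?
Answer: -2768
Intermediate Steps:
-582*(7 - 2) + 142 = -582*5 + 142 = -97*30 + 142 = -2910 + 142 = -2768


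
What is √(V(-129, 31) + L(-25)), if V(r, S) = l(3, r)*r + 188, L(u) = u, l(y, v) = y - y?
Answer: √163 ≈ 12.767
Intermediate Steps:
l(y, v) = 0
V(r, S) = 188 (V(r, S) = 0*r + 188 = 0 + 188 = 188)
√(V(-129, 31) + L(-25)) = √(188 - 25) = √163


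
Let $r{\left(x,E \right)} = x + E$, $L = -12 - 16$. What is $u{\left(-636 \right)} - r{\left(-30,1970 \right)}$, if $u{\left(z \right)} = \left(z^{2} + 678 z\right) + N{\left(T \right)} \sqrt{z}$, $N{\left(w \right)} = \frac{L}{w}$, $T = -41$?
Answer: $-28652 + \frac{56 i \sqrt{159}}{41} \approx -28652.0 + 17.223 i$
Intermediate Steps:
$L = -28$
$N{\left(w \right)} = - \frac{28}{w}$
$r{\left(x,E \right)} = E + x$
$u{\left(z \right)} = z^{2} + 678 z + \frac{28 \sqrt{z}}{41}$ ($u{\left(z \right)} = \left(z^{2} + 678 z\right) + - \frac{28}{-41} \sqrt{z} = \left(z^{2} + 678 z\right) + \left(-28\right) \left(- \frac{1}{41}\right) \sqrt{z} = \left(z^{2} + 678 z\right) + \frac{28 \sqrt{z}}{41} = z^{2} + 678 z + \frac{28 \sqrt{z}}{41}$)
$u{\left(-636 \right)} - r{\left(-30,1970 \right)} = \left(\left(-636\right)^{2} + 678 \left(-636\right) + \frac{28 \sqrt{-636}}{41}\right) - \left(1970 - 30\right) = \left(404496 - 431208 + \frac{28 \cdot 2 i \sqrt{159}}{41}\right) - 1940 = \left(404496 - 431208 + \frac{56 i \sqrt{159}}{41}\right) - 1940 = \left(-26712 + \frac{56 i \sqrt{159}}{41}\right) - 1940 = -28652 + \frac{56 i \sqrt{159}}{41}$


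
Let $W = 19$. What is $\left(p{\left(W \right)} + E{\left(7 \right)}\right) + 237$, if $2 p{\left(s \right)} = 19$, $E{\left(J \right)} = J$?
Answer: $\frac{507}{2} \approx 253.5$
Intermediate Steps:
$p{\left(s \right)} = \frac{19}{2}$ ($p{\left(s \right)} = \frac{1}{2} \cdot 19 = \frac{19}{2}$)
$\left(p{\left(W \right)} + E{\left(7 \right)}\right) + 237 = \left(\frac{19}{2} + 7\right) + 237 = \frac{33}{2} + 237 = \frac{507}{2}$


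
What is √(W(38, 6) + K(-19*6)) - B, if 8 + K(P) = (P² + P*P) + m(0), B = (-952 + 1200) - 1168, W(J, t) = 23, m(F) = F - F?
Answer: 920 + √26007 ≈ 1081.3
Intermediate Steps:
m(F) = 0
B = -920 (B = 248 - 1168 = -920)
K(P) = -8 + 2*P² (K(P) = -8 + ((P² + P*P) + 0) = -8 + ((P² + P²) + 0) = -8 + (2*P² + 0) = -8 + 2*P²)
√(W(38, 6) + K(-19*6)) - B = √(23 + (-8 + 2*(-19*6)²)) - 1*(-920) = √(23 + (-8 + 2*(-114)²)) + 920 = √(23 + (-8 + 2*12996)) + 920 = √(23 + (-8 + 25992)) + 920 = √(23 + 25984) + 920 = √26007 + 920 = 920 + √26007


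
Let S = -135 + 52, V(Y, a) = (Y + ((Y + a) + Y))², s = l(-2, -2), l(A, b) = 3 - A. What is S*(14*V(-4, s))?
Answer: -56938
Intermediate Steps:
s = 5 (s = 3 - 1*(-2) = 3 + 2 = 5)
V(Y, a) = (a + 3*Y)² (V(Y, a) = (Y + (a + 2*Y))² = (a + 3*Y)²)
S = -83
S*(14*V(-4, s)) = -1162*(5 + 3*(-4))² = -1162*(5 - 12)² = -1162*(-7)² = -1162*49 = -83*686 = -56938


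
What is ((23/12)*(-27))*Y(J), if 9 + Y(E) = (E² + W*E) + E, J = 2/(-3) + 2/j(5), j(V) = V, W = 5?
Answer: 54487/100 ≈ 544.87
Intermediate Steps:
J = -4/15 (J = 2/(-3) + 2/5 = 2*(-⅓) + 2*(⅕) = -⅔ + ⅖ = -4/15 ≈ -0.26667)
Y(E) = -9 + E² + 6*E (Y(E) = -9 + ((E² + 5*E) + E) = -9 + (E² + 6*E) = -9 + E² + 6*E)
((23/12)*(-27))*Y(J) = ((23/12)*(-27))*(-9 + (-4/15)² + 6*(-4/15)) = ((23*(1/12))*(-27))*(-9 + 16/225 - 8/5) = ((23/12)*(-27))*(-2369/225) = -207/4*(-2369/225) = 54487/100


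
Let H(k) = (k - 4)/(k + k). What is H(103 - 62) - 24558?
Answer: -2013719/82 ≈ -24558.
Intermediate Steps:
H(k) = (-4 + k)/(2*k) (H(k) = (-4 + k)/((2*k)) = (-4 + k)*(1/(2*k)) = (-4 + k)/(2*k))
H(103 - 62) - 24558 = (-4 + (103 - 62))/(2*(103 - 62)) - 24558 = (½)*(-4 + 41)/41 - 24558 = (½)*(1/41)*37 - 24558 = 37/82 - 24558 = -2013719/82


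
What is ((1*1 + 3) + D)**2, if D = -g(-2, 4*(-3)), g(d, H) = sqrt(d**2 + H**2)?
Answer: 164 - 16*sqrt(37) ≈ 66.676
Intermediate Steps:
g(d, H) = sqrt(H**2 + d**2)
D = -2*sqrt(37) (D = -sqrt((4*(-3))**2 + (-2)**2) = -sqrt((-12)**2 + 4) = -sqrt(144 + 4) = -sqrt(148) = -2*sqrt(37) ≈ -12.166)
((1*1 + 3) + D)**2 = ((1*1 + 3) - 2*sqrt(37))**2 = ((1 + 3) - 2*sqrt(37))**2 = (4 - 2*sqrt(37))**2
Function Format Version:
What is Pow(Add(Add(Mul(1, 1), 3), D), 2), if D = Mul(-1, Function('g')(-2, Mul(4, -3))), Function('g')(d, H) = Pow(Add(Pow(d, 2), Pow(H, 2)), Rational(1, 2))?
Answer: Add(164, Mul(-16, Pow(37, Rational(1, 2)))) ≈ 66.676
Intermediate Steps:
Function('g')(d, H) = Pow(Add(Pow(H, 2), Pow(d, 2)), Rational(1, 2))
D = Mul(-2, Pow(37, Rational(1, 2))) (D = Mul(-1, Pow(Add(Pow(Mul(4, -3), 2), Pow(-2, 2)), Rational(1, 2))) = Mul(-1, Pow(Add(Pow(-12, 2), 4), Rational(1, 2))) = Mul(-1, Pow(Add(144, 4), Rational(1, 2))) = Mul(-1, Pow(148, Rational(1, 2))) = Mul(-1, Mul(2, Pow(37, Rational(1, 2)))) = Mul(-2, Pow(37, Rational(1, 2))) ≈ -12.166)
Pow(Add(Add(Mul(1, 1), 3), D), 2) = Pow(Add(Add(Mul(1, 1), 3), Mul(-2, Pow(37, Rational(1, 2)))), 2) = Pow(Add(Add(1, 3), Mul(-2, Pow(37, Rational(1, 2)))), 2) = Pow(Add(4, Mul(-2, Pow(37, Rational(1, 2)))), 2)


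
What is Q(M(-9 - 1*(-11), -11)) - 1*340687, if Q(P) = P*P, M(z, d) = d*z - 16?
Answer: -339243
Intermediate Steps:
M(z, d) = -16 + d*z
Q(P) = P**2
Q(M(-9 - 1*(-11), -11)) - 1*340687 = (-16 - 11*(-9 - 1*(-11)))**2 - 1*340687 = (-16 - 11*(-9 + 11))**2 - 340687 = (-16 - 11*2)**2 - 340687 = (-16 - 22)**2 - 340687 = (-38)**2 - 340687 = 1444 - 340687 = -339243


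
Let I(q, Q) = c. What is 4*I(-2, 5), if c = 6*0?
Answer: 0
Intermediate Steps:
c = 0
I(q, Q) = 0
4*I(-2, 5) = 4*0 = 0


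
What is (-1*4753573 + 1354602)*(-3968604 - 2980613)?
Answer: 23620187055707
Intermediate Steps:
(-1*4753573 + 1354602)*(-3968604 - 2980613) = (-4753573 + 1354602)*(-6949217) = -3398971*(-6949217) = 23620187055707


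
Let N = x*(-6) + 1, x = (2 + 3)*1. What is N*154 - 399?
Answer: -4865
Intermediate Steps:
x = 5 (x = 5*1 = 5)
N = -29 (N = 5*(-6) + 1 = -30 + 1 = -29)
N*154 - 399 = -29*154 - 399 = -4466 - 399 = -4865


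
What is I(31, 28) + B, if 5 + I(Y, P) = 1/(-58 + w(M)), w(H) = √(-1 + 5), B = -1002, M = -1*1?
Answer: -56393/56 ≈ -1007.0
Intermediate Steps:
M = -1
w(H) = 2 (w(H) = √4 = 2)
I(Y, P) = -281/56 (I(Y, P) = -5 + 1/(-58 + 2) = -5 + 1/(-56) = -5 - 1/56 = -281/56)
I(31, 28) + B = -281/56 - 1002 = -56393/56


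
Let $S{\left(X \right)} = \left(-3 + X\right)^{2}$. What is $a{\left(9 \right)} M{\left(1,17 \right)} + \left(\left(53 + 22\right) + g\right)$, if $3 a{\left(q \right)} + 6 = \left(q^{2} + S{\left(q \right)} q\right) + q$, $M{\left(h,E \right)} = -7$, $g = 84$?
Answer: $-793$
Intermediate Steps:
$a{\left(q \right)} = -2 + \frac{q}{3} + \frac{q^{2}}{3} + \frac{q \left(-3 + q\right)^{2}}{3}$ ($a{\left(q \right)} = -2 + \frac{\left(q^{2} + \left(-3 + q\right)^{2} q\right) + q}{3} = -2 + \frac{\left(q^{2} + q \left(-3 + q\right)^{2}\right) + q}{3} = -2 + \frac{q + q^{2} + q \left(-3 + q\right)^{2}}{3} = -2 + \left(\frac{q}{3} + \frac{q^{2}}{3} + \frac{q \left(-3 + q\right)^{2}}{3}\right) = -2 + \frac{q}{3} + \frac{q^{2}}{3} + \frac{q \left(-3 + q\right)^{2}}{3}$)
$a{\left(9 \right)} M{\left(1,17 \right)} + \left(\left(53 + 22\right) + g\right) = \left(-2 + \frac{1}{3} \cdot 9 + \frac{9^{2}}{3} + \frac{1}{3} \cdot 9 \left(-3 + 9\right)^{2}\right) \left(-7\right) + \left(\left(53 + 22\right) + 84\right) = \left(-2 + 3 + \frac{1}{3} \cdot 81 + \frac{1}{3} \cdot 9 \cdot 6^{2}\right) \left(-7\right) + \left(75 + 84\right) = \left(-2 + 3 + 27 + \frac{1}{3} \cdot 9 \cdot 36\right) \left(-7\right) + 159 = \left(-2 + 3 + 27 + 108\right) \left(-7\right) + 159 = 136 \left(-7\right) + 159 = -952 + 159 = -793$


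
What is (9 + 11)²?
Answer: 400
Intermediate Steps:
(9 + 11)² = 20² = 400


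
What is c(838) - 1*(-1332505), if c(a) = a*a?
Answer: 2034749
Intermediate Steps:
c(a) = a²
c(838) - 1*(-1332505) = 838² - 1*(-1332505) = 702244 + 1332505 = 2034749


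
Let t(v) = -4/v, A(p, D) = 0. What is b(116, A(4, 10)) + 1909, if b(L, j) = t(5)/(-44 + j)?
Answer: 104996/55 ≈ 1909.0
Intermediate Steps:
b(L, j) = -4/(5*(-44 + j)) (b(L, j) = (-4/5)/(-44 + j) = (-4*⅕)/(-44 + j) = -4/(5*(-44 + j)))
b(116, A(4, 10)) + 1909 = -4/(-220 + 5*0) + 1909 = -4/(-220 + 0) + 1909 = -4/(-220) + 1909 = -4*(-1/220) + 1909 = 1/55 + 1909 = 104996/55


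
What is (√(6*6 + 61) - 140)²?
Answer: (140 - √97)² ≈ 16939.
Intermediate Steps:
(√(6*6 + 61) - 140)² = (√(36 + 61) - 140)² = (√97 - 140)² = (-140 + √97)²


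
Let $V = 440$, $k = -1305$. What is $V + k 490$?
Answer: $-639010$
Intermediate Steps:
$V + k 490 = 440 - 639450 = -639010$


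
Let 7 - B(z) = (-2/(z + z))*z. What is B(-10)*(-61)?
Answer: -488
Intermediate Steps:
B(z) = 8 (B(z) = 7 - -2/(z + z)*z = 7 - -2/(2*z)*z = 7 - (1/(2*z))*(-2)*z = 7 - (-1/z)*z = 7 - 1*(-1) = 7 + 1 = 8)
B(-10)*(-61) = 8*(-61) = -488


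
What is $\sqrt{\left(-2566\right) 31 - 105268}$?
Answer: $i \sqrt{184814} \approx 429.9 i$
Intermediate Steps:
$\sqrt{\left(-2566\right) 31 - 105268} = \sqrt{-79546 - 105268} = \sqrt{-184814} = i \sqrt{184814}$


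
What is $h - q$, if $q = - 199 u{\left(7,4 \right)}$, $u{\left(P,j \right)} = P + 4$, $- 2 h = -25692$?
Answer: $15035$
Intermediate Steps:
$h = 12846$ ($h = \left(- \frac{1}{2}\right) \left(-25692\right) = 12846$)
$u{\left(P,j \right)} = 4 + P$
$q = -2189$ ($q = - 199 \left(4 + 7\right) = \left(-199\right) 11 = -2189$)
$h - q = 12846 - -2189 = 12846 + 2189 = 15035$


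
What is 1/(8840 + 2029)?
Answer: 1/10869 ≈ 9.2005e-5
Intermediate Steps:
1/(8840 + 2029) = 1/10869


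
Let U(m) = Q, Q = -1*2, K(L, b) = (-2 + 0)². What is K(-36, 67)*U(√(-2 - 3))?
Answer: -8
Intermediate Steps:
K(L, b) = 4 (K(L, b) = (-2)² = 4)
Q = -2
U(m) = -2
K(-36, 67)*U(√(-2 - 3)) = 4*(-2) = -8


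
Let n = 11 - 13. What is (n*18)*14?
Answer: -504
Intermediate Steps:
n = -2
(n*18)*14 = -2*18*14 = -36*14 = -504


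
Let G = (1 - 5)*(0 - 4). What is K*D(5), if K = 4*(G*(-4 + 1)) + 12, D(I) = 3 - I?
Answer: 360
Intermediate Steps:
G = 16 (G = -4*(-4) = 16)
K = -180 (K = 4*(16*(-4 + 1)) + 12 = 4*(16*(-3)) + 12 = 4*(-48) + 12 = -192 + 12 = -180)
K*D(5) = -180*(3 - 1*5) = -180*(3 - 5) = -180*(-2) = 360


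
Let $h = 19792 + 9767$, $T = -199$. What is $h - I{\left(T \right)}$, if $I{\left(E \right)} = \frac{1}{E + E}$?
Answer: $\frac{11764483}{398} \approx 29559.0$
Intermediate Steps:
$h = 29559$
$I{\left(E \right)} = \frac{1}{2 E}$
$h - I{\left(T \right)} = 29559 - \frac{1}{2 \left(-199\right)} = 29559 - \frac{1}{2} \left(- \frac{1}{199}\right) = 29559 - - \frac{1}{398} = 29559 + \frac{1}{398} = \frac{11764483}{398}$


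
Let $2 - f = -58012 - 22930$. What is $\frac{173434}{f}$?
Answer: $\frac{86717}{40472} \approx 2.1426$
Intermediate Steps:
$f = 80944$ ($f = 2 - \left(-58012 - 22930\right) = 2 - -80942 = 2 + 80942 = 80944$)
$\frac{173434}{f} = \frac{173434}{80944} = 173434 \cdot \frac{1}{80944} = \frac{86717}{40472}$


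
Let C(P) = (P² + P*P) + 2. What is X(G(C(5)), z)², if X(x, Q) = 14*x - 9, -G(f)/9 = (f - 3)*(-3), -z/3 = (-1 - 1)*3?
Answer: 342731169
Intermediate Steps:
C(P) = 2 + 2*P² (C(P) = (P² + P²) + 2 = 2*P² + 2 = 2 + 2*P²)
z = 18 (z = -3*(-1 - 1)*3 = -(-6)*3 = -3*(-6) = 18)
G(f) = -81 + 27*f (G(f) = -9*(f - 3)*(-3) = -9*(-3 + f)*(-3) = -9*(9 - 3*f) = -81 + 27*f)
X(x, Q) = -9 + 14*x
X(G(C(5)), z)² = (-9 + 14*(-81 + 27*(2 + 2*5²)))² = (-9 + 14*(-81 + 27*(2 + 2*25)))² = (-9 + 14*(-81 + 27*(2 + 50)))² = (-9 + 14*(-81 + 27*52))² = (-9 + 14*(-81 + 1404))² = (-9 + 14*1323)² = (-9 + 18522)² = 18513² = 342731169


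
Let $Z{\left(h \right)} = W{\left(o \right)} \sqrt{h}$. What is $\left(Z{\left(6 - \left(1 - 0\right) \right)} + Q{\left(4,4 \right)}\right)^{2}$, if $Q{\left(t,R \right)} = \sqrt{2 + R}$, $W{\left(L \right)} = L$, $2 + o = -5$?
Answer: $251 - 14 \sqrt{30} \approx 174.32$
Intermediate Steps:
$o = -7$ ($o = -2 - 5 = -7$)
$Z{\left(h \right)} = - 7 \sqrt{h}$
$\left(Z{\left(6 - \left(1 - 0\right) \right)} + Q{\left(4,4 \right)}\right)^{2} = \left(- 7 \sqrt{6 - \left(1 - 0\right)} + \sqrt{2 + 4}\right)^{2} = \left(- 7 \sqrt{6 - \left(1 + 0\right)} + \sqrt{6}\right)^{2} = \left(- 7 \sqrt{6 - 1} + \sqrt{6}\right)^{2} = \left(- 7 \sqrt{5} + \sqrt{6}\right)^{2} = \left(\sqrt{6} - 7 \sqrt{5}\right)^{2}$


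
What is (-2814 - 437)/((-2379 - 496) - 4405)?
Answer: 3251/7280 ≈ 0.44657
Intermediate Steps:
(-2814 - 437)/((-2379 - 496) - 4405) = -3251/(-2875 - 4405) = -3251/(-7280) = -3251*(-1/7280) = 3251/7280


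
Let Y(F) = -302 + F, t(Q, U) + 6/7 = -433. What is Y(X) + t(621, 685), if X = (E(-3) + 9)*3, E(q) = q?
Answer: -5025/7 ≈ -717.86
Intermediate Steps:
t(Q, U) = -3037/7 (t(Q, U) = -6/7 - 433 = -3037/7)
X = 18 (X = (-3 + 9)*3 = 6*3 = 18)
Y(X) + t(621, 685) = (-302 + 18) - 3037/7 = -284 - 3037/7 = -5025/7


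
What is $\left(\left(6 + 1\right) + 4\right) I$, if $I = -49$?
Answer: $-539$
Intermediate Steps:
$\left(\left(6 + 1\right) + 4\right) I = \left(\left(6 + 1\right) + 4\right) \left(-49\right) = \left(7 + 4\right) \left(-49\right) = 11 \left(-49\right) = -539$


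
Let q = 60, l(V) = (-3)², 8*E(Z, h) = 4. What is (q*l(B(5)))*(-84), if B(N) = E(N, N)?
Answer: -45360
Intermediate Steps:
E(Z, h) = ½ (E(Z, h) = (⅛)*4 = ½)
B(N) = ½
l(V) = 9
(q*l(B(5)))*(-84) = (60*9)*(-84) = 540*(-84) = -45360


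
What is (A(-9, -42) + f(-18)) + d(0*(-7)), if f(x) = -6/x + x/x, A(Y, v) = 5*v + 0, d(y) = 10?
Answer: -596/3 ≈ -198.67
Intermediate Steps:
A(Y, v) = 5*v
f(x) = 1 - 6/x (f(x) = -6/x + 1 = 1 - 6/x)
(A(-9, -42) + f(-18)) + d(0*(-7)) = (5*(-42) + (-6 - 18)/(-18)) + 10 = (-210 - 1/18*(-24)) + 10 = (-210 + 4/3) + 10 = -626/3 + 10 = -596/3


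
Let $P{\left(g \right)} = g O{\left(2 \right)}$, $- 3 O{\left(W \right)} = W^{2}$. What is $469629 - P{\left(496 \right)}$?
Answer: $\frac{1410871}{3} \approx 4.7029 \cdot 10^{5}$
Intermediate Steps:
$O{\left(W \right)} = - \frac{W^{2}}{3}$
$P{\left(g \right)} = - \frac{4 g}{3}$ ($P{\left(g \right)} = g \left(- \frac{2^{2}}{3}\right) = g \left(\left(- \frac{1}{3}\right) 4\right) = g \left(- \frac{4}{3}\right) = - \frac{4 g}{3}$)
$469629 - P{\left(496 \right)} = 469629 - \left(- \frac{4}{3}\right) 496 = 469629 - - \frac{1984}{3} = 469629 + \frac{1984}{3} = \frac{1410871}{3}$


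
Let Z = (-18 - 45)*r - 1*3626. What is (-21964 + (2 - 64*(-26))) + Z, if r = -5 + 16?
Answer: -24617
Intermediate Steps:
r = 11
Z = -4319 (Z = (-18 - 45)*11 - 1*3626 = -63*11 - 3626 = -693 - 3626 = -4319)
(-21964 + (2 - 64*(-26))) + Z = (-21964 + (2 - 64*(-26))) - 4319 = (-21964 + (2 + 1664)) - 4319 = (-21964 + 1666) - 4319 = -20298 - 4319 = -24617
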